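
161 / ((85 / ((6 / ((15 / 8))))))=2576 / 425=6.06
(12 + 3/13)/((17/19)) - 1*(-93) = 23574/221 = 106.67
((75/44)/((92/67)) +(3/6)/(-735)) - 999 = -2968613369/2975280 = -997.76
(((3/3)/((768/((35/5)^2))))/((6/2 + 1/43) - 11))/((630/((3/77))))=-43/86929920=-0.00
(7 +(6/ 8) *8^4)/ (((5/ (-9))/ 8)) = -221688/ 5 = -44337.60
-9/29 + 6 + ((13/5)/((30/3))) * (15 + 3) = 7518/725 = 10.37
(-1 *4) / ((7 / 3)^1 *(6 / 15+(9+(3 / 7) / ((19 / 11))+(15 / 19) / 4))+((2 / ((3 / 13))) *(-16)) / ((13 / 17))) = 0.03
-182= -182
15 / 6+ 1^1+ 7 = 21 / 2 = 10.50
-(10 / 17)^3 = -1000 / 4913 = -0.20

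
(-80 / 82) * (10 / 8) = -50 / 41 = -1.22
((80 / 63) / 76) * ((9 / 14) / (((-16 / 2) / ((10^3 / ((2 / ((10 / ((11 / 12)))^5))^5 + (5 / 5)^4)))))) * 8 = -2981131770127156655004057600000000000000000000000000000 / 277543367798838284580877863431112332945745220943963681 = -10.74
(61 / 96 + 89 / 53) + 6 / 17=230737 / 86496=2.67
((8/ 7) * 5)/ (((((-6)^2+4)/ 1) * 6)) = 1/ 42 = 0.02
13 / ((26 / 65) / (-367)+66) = 1835 / 9316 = 0.20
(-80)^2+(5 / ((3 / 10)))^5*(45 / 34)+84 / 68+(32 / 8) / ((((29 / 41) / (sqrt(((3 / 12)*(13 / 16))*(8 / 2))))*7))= 41*sqrt(13) / 203+784188167 / 459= 1708471.68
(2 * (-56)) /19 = -112 /19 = -5.89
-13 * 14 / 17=-182 / 17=-10.71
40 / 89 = 0.45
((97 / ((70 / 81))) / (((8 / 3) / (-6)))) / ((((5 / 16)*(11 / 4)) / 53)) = -29982312 / 1925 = -15575.23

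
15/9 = 5/3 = 1.67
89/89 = 1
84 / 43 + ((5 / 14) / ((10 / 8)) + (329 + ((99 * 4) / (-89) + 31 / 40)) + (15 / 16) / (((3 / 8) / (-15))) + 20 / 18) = 2808111791 / 9644040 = 291.18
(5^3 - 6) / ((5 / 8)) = 952 / 5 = 190.40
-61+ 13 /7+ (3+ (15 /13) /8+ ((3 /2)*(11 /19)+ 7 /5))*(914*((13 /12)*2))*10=107129.41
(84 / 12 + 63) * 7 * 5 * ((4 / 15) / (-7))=-280 / 3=-93.33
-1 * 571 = -571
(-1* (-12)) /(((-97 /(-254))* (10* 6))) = 254 /485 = 0.52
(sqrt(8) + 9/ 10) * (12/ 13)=54/ 65 + 24 * sqrt(2)/ 13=3.44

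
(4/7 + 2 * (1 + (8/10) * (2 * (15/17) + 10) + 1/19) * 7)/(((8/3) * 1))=249399/4522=55.15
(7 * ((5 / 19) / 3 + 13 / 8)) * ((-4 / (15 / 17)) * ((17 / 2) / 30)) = -1579963 / 102600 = -15.40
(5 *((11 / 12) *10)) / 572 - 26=-8087 / 312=-25.92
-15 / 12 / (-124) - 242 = -120027 / 496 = -241.99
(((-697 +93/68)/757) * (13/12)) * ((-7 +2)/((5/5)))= 3074695/617712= 4.98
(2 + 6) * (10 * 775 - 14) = 61888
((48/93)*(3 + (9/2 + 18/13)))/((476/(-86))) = -5676/6851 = -0.83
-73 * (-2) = 146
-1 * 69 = -69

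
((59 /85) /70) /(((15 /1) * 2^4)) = 59 /1428000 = 0.00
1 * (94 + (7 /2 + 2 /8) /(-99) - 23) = 9367 /132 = 70.96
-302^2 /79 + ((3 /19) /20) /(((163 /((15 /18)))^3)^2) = -2021805400198514560728997 /1751267780093884591872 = -1154.48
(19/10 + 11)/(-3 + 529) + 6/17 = 33753/89420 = 0.38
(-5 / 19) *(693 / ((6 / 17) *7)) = -2805 / 38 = -73.82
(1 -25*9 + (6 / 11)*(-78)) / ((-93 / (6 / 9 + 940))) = 8274104 / 3069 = 2696.03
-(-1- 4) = 5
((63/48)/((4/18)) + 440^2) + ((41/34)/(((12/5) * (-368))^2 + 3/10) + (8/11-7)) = 45183972203301089/233388727968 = 193599.63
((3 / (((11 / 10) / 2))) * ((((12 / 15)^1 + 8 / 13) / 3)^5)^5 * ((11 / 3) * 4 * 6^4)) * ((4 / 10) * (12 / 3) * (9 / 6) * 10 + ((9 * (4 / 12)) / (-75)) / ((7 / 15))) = 98695498006301259102186919979326532465455624305508352 / 5703146675172268056389347322659608465135097503662109375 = 0.02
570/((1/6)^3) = 123120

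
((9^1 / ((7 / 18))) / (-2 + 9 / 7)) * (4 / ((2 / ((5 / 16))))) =-81 / 4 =-20.25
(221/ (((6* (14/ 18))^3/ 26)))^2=6017260041/ 1882384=3196.62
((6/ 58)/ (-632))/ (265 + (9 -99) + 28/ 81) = -243/ 260312584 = -0.00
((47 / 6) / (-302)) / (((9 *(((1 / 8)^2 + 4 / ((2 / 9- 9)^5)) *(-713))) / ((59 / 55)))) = 136522838310832 / 489541581454164525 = 0.00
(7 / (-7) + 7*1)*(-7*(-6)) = 252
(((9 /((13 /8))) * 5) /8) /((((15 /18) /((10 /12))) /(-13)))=-45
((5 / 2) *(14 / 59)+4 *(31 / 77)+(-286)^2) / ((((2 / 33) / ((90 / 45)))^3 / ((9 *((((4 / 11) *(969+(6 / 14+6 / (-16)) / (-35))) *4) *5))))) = 3773067890875937478 / 20237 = 186444032755642.51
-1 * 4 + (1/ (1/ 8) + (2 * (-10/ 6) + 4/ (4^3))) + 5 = 275/ 48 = 5.73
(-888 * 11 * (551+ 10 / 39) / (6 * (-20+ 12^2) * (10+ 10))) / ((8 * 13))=-8750093 / 2514720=-3.48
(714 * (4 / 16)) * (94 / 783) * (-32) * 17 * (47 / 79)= -143001824 / 20619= -6935.44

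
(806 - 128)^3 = 311665752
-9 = -9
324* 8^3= 165888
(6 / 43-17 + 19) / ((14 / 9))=414 / 301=1.38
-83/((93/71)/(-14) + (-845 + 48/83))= 6847666/69674197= 0.10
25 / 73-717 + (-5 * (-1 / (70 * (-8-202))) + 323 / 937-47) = -153501466801 / 201098940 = -763.31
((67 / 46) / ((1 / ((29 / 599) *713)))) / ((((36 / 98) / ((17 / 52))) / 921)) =15403445323 / 373776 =41210.36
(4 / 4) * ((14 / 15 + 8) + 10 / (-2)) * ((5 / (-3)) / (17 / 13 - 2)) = 767 / 81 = 9.47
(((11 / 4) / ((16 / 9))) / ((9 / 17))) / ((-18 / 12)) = -187 / 96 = -1.95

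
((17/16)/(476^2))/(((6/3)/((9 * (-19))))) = -171/426496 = -0.00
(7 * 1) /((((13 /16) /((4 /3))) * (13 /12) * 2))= 5.30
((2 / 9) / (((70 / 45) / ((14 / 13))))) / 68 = 1 / 442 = 0.00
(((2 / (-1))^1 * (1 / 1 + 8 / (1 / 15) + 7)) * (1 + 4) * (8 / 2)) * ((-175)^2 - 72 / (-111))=-5801722880 / 37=-156803321.08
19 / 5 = 3.80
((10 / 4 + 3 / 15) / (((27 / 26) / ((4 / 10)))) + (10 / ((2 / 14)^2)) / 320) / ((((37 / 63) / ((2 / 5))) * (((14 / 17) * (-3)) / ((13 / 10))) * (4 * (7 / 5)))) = -1363791 / 8288000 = -0.16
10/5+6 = 8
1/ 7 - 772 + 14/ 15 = -80947/ 105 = -770.92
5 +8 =13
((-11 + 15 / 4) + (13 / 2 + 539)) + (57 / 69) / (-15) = 742709 / 1380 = 538.19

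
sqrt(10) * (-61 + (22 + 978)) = 939 * sqrt(10) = 2969.38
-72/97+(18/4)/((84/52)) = 2775/1358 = 2.04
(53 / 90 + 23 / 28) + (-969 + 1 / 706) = -430363909 / 444780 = -967.59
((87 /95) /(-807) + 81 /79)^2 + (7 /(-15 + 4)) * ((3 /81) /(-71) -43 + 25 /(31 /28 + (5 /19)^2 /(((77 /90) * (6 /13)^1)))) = 16.01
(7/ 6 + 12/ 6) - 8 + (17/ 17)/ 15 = -4.77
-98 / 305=-0.32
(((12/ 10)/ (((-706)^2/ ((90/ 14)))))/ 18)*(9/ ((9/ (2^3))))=0.00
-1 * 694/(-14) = 347/7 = 49.57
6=6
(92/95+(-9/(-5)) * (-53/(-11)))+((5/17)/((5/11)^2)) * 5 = 59544/3553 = 16.76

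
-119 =-119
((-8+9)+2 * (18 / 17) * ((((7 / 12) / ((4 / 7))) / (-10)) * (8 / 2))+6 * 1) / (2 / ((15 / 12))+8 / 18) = 9387 / 3128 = 3.00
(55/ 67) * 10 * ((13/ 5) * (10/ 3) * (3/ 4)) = 3575/ 67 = 53.36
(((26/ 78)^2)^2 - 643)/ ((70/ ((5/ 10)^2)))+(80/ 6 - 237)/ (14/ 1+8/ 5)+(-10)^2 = 12289817/ 147420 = 83.37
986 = 986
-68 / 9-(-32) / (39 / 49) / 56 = -800 / 117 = -6.84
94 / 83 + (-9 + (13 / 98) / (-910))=-7.87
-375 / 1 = -375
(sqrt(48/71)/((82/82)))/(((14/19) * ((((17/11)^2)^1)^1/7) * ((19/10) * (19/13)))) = 31460 * sqrt(213)/389861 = 1.18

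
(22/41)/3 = 22/123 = 0.18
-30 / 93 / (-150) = 1 / 465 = 0.00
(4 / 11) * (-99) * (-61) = 2196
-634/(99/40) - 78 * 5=-63970/99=-646.16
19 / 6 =3.17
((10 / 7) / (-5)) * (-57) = 114 / 7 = 16.29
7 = 7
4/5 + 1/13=57/65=0.88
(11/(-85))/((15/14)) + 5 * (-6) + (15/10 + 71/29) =-1935457/73950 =-26.17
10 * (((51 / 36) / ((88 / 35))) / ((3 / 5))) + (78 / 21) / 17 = 1811309 / 188496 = 9.61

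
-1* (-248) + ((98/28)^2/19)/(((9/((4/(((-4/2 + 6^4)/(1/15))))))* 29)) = 23871039169/96254190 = 248.00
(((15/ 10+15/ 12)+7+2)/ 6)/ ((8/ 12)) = 47/ 16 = 2.94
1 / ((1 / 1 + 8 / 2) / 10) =2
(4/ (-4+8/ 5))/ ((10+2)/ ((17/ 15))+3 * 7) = -85/ 1611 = -0.05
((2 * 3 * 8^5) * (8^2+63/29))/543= 125763584/5249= 23959.53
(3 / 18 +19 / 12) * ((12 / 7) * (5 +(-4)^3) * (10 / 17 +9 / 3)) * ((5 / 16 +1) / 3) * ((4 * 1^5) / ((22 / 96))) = -906948 / 187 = -4849.99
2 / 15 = 0.13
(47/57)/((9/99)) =517/57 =9.07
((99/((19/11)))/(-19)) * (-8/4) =2178/361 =6.03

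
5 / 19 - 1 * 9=-166 / 19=-8.74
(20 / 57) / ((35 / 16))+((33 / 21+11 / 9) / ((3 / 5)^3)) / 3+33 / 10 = 1076443 / 138510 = 7.77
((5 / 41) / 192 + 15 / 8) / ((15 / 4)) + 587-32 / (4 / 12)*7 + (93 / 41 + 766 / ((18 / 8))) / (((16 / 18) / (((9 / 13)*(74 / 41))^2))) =867937326745 / 1677261456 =517.47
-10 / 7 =-1.43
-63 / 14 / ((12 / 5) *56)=-15 / 448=-0.03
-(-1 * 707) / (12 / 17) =12019 / 12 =1001.58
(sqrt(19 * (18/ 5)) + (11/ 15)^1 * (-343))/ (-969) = 3773/ 14535 - sqrt(190)/ 1615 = 0.25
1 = 1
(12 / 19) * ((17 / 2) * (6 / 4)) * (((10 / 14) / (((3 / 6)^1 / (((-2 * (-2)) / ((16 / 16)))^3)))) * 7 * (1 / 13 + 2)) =2643840 / 247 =10703.81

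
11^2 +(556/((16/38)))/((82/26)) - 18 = 521.70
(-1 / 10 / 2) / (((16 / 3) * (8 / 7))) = -21 / 2560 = -0.01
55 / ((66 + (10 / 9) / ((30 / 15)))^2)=4455 / 358801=0.01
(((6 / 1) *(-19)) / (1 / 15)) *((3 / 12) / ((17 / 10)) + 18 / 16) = -147915 / 68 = -2175.22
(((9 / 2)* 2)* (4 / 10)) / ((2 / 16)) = 144 / 5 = 28.80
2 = 2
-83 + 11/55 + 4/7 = -2878/35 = -82.23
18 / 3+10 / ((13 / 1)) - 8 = -16 / 13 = -1.23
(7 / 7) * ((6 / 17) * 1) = 6 / 17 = 0.35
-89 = -89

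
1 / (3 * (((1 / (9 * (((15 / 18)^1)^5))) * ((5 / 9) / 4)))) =625 / 72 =8.68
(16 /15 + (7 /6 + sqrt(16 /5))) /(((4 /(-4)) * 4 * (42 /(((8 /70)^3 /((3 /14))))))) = -0.00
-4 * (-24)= 96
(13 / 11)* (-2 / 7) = -26 / 77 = -0.34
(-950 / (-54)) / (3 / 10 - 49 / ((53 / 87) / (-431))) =251750 / 496089603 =0.00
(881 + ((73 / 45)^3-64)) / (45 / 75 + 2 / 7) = 927.24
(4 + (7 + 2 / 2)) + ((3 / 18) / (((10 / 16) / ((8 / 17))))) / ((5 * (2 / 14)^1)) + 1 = 16799 / 1275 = 13.18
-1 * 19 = -19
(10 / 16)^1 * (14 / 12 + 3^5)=7325 / 48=152.60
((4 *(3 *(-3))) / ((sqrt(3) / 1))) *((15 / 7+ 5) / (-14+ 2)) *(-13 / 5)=-130 *sqrt(3) / 7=-32.17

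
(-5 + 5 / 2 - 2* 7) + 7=-9.50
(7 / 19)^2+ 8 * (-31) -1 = -89840 / 361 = -248.86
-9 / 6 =-3 / 2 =-1.50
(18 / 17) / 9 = 2 / 17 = 0.12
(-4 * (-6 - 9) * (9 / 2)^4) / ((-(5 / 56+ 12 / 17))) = -23422770 / 757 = -30941.57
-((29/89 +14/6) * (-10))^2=-50410000/71289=-707.12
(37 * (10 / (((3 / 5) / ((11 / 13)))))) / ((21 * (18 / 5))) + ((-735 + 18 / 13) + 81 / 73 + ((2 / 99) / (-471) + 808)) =76568271863 / 929269341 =82.40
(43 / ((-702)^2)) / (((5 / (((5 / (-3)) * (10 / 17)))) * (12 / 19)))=-4085 / 150798024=-0.00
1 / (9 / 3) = 1 / 3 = 0.33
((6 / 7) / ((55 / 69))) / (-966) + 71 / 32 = 2.22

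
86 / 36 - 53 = -911 / 18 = -50.61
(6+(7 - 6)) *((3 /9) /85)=7 /255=0.03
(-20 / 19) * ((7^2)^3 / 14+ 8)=-168230 / 19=-8854.21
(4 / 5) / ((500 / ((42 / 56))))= 3 / 2500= 0.00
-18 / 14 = -9 / 7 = -1.29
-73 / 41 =-1.78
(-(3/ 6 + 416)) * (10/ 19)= -4165/ 19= -219.21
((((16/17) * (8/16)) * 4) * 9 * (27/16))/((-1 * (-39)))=162/221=0.73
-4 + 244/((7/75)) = 18272/7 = 2610.29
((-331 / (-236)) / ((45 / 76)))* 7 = 44023 / 2655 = 16.58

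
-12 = -12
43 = 43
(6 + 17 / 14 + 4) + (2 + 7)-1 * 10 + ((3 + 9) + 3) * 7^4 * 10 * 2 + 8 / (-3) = 30252917 / 42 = 720307.55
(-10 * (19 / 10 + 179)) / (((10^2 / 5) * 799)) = -1809 / 15980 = -0.11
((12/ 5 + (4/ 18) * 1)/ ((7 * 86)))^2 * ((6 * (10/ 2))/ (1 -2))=-6962/ 12231135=-0.00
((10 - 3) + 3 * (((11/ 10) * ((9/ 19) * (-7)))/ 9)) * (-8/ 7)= -628/ 95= -6.61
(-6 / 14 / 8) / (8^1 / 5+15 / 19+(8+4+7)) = -285 / 113792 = -0.00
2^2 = 4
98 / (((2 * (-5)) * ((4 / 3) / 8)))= -294 / 5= -58.80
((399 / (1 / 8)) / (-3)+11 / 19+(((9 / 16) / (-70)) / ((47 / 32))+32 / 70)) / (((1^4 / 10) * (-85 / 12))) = 797354592 / 531335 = 1500.66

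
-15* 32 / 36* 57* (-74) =56240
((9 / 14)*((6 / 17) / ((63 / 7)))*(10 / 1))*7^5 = 72030 / 17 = 4237.06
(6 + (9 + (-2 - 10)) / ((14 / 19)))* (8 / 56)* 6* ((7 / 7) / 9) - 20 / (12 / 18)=-1461 / 49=-29.82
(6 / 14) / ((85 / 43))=0.22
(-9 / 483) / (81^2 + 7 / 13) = -39 / 13733300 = -0.00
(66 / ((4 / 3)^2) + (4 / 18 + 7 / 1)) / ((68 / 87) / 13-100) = -1203761 / 2712768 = -0.44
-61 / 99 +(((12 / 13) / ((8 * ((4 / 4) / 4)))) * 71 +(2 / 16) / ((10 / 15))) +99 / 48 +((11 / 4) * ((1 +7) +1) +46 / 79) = 6073472 / 101673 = 59.74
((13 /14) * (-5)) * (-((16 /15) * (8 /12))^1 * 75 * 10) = 52000 /21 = 2476.19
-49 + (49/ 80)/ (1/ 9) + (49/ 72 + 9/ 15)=-30389/ 720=-42.21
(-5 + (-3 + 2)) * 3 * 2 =-36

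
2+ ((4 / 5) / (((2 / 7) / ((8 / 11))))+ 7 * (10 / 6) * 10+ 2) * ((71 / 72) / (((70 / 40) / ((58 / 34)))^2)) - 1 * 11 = 2189146787 / 21029085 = 104.10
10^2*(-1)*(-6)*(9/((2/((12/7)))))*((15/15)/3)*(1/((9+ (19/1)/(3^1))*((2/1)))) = 8100/161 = 50.31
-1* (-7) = 7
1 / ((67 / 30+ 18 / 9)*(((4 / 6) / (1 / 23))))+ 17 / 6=49927 / 17526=2.85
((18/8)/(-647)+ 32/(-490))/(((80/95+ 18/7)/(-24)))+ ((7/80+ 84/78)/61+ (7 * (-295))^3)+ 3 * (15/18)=-574316799340614838279/65221585520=-8805624622.00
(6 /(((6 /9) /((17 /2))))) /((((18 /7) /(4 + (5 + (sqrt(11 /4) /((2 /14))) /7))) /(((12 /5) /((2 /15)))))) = 1071 * sqrt(11) /4 + 9639 /2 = 5707.53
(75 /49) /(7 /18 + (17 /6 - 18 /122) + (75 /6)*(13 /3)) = 82350 /3079699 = 0.03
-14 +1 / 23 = -321 / 23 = -13.96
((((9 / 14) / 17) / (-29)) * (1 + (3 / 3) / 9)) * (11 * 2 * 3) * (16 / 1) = -5280 / 3451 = -1.53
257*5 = 1285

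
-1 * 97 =-97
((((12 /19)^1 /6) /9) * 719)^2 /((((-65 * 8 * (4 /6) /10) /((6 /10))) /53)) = -27398933 /422370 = -64.87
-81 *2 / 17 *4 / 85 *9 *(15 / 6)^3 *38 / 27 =-25650 / 289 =-88.75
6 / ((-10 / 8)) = -24 / 5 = -4.80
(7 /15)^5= 16807 /759375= 0.02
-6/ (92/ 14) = -21/ 23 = -0.91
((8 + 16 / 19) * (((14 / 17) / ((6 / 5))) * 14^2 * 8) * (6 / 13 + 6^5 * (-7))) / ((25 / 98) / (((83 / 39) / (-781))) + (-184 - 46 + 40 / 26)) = 1179258459796480 / 733364071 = 1608012.32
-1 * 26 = -26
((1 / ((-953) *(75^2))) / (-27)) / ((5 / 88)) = 88 / 723684375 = 0.00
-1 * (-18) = 18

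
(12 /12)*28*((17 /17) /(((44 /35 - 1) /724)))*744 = 175960960 /3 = 58653653.33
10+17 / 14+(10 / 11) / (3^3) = 46769 / 4158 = 11.25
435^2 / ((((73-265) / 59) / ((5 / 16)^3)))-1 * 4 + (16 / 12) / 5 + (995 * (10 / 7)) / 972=-3961403133413 / 2229534720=-1776.78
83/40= 2.08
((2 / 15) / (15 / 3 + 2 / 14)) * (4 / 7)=2 / 135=0.01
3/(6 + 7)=3/13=0.23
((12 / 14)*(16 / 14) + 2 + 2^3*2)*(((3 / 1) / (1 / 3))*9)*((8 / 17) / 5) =120528 / 833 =144.69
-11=-11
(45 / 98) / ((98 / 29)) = 1305 / 9604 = 0.14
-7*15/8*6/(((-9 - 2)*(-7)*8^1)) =-45/352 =-0.13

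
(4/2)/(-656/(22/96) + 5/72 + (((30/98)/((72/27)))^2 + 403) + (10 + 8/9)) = -10141824/12416502991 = -0.00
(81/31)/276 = 27/2852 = 0.01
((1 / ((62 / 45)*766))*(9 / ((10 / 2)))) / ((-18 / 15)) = -135 / 94984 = -0.00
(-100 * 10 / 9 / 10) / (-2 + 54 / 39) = 325 / 18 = 18.06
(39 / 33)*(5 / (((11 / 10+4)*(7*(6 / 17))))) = 325 / 693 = 0.47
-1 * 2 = -2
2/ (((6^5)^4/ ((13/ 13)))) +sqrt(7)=1/ 1828079220031488 +sqrt(7)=2.65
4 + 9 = 13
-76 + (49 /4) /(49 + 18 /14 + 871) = -1960153 /25796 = -75.99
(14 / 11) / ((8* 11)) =7 / 484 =0.01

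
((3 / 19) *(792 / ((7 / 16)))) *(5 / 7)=190080 / 931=204.17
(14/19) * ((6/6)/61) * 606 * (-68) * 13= -7499856/1159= -6470.97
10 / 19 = 0.53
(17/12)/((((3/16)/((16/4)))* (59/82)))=42.00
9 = 9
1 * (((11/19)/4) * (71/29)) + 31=31.35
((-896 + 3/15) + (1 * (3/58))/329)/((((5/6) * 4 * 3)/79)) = -6751992777/954100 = -7076.82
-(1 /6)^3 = -1 /216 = -0.00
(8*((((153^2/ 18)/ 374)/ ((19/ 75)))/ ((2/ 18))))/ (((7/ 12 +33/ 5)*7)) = 12393000/ 630553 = 19.65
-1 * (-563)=563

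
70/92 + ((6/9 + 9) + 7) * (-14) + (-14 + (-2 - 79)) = -45205/138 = -327.57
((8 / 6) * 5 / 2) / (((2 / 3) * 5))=1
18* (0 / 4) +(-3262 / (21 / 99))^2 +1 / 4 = 945931537 / 4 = 236482884.25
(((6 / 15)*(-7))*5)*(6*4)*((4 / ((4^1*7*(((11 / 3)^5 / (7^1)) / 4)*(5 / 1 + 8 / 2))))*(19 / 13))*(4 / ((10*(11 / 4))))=-0.05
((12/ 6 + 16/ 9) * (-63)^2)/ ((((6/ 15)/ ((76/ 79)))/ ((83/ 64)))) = 59113845/ 1264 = 46767.28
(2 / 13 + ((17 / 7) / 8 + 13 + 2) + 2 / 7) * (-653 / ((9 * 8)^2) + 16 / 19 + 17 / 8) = 3207257701 / 71705088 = 44.73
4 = 4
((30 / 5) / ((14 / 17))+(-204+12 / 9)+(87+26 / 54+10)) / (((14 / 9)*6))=-18503 / 1764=-10.49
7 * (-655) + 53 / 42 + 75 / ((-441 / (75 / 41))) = -55256129 / 12054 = -4584.05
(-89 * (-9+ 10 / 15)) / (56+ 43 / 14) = 31150 / 2481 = 12.56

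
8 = 8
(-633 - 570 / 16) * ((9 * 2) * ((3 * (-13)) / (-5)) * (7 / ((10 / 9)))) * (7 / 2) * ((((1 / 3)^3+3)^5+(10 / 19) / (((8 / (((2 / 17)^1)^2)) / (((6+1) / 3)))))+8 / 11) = -255051839732409140603 / 475549153200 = -536331182.63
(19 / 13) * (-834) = -15846 / 13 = -1218.92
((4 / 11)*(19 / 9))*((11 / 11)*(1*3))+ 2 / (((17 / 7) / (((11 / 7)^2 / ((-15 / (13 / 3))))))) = 101054 / 58905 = 1.72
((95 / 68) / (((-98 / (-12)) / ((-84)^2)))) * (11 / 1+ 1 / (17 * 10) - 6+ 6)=3839292 / 289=13284.75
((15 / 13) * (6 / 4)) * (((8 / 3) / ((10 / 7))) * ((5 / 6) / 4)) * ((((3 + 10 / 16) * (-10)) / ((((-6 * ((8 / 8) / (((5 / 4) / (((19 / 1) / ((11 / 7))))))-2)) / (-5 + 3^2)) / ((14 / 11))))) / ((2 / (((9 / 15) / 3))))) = 35525 / 131664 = 0.27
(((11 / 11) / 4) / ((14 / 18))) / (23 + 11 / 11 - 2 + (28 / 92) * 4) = 0.01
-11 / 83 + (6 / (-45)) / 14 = -1238 / 8715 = -0.14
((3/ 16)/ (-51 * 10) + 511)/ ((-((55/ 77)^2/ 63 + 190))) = -4290679953/ 1595429600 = -2.69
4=4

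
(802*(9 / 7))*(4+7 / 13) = 4679.80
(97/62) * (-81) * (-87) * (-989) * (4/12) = -225346617/62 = -3634622.85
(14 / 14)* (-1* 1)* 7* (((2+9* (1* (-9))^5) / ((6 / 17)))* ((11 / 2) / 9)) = 695653651 / 108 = 6441237.51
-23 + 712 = 689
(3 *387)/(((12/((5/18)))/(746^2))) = 29912735/2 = 14956367.50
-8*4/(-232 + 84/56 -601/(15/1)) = 0.12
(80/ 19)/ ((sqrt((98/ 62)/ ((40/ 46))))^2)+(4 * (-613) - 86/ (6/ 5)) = -161969023/ 64239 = -2521.35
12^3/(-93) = -576/31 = -18.58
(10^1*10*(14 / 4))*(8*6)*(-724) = -12163200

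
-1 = -1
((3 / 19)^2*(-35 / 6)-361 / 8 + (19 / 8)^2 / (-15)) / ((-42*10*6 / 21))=15819241 / 41587200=0.38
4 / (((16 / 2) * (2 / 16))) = 4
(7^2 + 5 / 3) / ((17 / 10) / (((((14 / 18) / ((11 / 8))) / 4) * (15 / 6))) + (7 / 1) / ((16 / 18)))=212800 / 53271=3.99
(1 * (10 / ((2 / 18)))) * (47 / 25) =846 / 5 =169.20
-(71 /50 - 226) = 11229 /50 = 224.58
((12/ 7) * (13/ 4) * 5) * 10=278.57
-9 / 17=-0.53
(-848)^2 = 719104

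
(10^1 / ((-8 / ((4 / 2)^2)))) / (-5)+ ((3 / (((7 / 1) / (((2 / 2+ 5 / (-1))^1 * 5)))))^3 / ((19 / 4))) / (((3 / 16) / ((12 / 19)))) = -55172177 / 123823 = -445.57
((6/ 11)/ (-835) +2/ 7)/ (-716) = -4582/ 11508805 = -0.00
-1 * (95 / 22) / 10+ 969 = 42617 / 44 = 968.57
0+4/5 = 4/5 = 0.80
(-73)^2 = 5329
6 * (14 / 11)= 84 / 11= 7.64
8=8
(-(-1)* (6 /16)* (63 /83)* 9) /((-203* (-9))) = 27 /19256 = 0.00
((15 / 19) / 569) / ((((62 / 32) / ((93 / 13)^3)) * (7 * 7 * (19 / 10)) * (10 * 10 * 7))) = 622728 / 154790265539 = 0.00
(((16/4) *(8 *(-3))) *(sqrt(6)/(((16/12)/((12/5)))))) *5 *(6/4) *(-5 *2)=12960 *sqrt(6)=31745.39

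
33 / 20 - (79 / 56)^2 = -5333 / 15680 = -0.34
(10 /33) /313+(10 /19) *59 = 6094300 /196251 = 31.05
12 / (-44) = -3 / 11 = -0.27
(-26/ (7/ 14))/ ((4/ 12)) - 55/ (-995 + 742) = -155.78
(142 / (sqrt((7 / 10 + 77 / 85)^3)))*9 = 628.00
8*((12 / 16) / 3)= 2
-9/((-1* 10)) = 9/10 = 0.90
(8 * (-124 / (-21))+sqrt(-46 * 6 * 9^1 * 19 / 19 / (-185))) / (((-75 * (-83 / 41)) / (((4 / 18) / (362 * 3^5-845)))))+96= 96.00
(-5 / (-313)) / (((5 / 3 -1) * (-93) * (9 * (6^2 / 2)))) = -5 / 3143772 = -0.00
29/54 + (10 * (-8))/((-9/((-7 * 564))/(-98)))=185713949/54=3439147.20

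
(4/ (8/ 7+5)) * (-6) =-168/ 43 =-3.91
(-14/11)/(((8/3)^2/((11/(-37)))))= 63/1184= 0.05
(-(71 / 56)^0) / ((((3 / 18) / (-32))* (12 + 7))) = 192 / 19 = 10.11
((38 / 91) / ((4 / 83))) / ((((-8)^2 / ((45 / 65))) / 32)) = 14193 / 4732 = 3.00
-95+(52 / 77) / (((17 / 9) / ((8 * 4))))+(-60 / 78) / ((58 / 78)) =-3211261 / 37961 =-84.59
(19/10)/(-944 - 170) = -0.00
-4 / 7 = -0.57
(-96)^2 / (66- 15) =180.71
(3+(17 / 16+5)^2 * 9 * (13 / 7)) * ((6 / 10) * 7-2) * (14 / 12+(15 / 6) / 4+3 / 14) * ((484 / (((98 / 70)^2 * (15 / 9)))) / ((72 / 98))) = 165398566421 / 301056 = 549394.69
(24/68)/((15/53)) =106/85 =1.25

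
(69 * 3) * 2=414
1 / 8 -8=-63 / 8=-7.88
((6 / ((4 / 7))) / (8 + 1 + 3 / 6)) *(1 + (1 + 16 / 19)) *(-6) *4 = -27216 / 361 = -75.39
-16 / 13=-1.23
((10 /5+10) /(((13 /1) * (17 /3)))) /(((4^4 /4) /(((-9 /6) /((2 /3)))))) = -81 /14144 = -0.01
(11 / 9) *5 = 55 / 9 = 6.11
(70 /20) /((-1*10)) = -7 /20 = -0.35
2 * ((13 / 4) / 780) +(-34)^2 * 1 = 138721 / 120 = 1156.01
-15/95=-3/19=-0.16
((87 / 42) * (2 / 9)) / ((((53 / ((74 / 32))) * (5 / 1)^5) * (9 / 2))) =1073 / 751275000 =0.00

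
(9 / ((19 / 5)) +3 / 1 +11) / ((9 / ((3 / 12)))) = 311 / 684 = 0.45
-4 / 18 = -2 / 9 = -0.22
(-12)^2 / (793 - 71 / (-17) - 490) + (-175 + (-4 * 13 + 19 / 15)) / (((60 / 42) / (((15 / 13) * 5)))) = -911.15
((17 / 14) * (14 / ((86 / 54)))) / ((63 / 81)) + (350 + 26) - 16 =112491 / 301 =373.72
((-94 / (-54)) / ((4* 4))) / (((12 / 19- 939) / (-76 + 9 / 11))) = 738511 / 84723408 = 0.01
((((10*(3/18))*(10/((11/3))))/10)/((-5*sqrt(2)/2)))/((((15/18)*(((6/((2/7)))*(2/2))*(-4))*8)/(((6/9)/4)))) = sqrt(2)/36960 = 0.00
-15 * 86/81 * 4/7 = -9.10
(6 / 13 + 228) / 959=2970 / 12467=0.24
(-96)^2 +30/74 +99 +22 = 345484/37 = 9337.41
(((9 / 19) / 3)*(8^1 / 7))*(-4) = -96 / 133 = -0.72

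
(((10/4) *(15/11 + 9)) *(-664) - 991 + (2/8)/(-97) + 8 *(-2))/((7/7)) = -77723007/4268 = -18210.64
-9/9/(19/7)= -7/19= -0.37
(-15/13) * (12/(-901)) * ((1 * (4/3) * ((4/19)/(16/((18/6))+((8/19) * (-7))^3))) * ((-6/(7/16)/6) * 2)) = 2079360/2137423379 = 0.00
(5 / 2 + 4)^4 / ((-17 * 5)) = -28561 / 1360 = -21.00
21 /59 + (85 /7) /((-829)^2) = 101029442 /283830533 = 0.36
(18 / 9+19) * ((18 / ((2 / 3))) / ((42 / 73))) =1971 / 2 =985.50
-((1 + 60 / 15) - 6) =1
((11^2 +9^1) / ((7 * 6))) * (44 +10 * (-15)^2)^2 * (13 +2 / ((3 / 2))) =14708508620 / 63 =233468390.79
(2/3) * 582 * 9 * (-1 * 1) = -3492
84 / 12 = 7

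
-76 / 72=-19 / 18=-1.06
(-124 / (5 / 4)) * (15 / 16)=-93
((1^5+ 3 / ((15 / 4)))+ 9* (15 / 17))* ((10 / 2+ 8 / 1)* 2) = 21528 / 85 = 253.27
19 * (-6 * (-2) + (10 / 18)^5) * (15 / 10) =343.51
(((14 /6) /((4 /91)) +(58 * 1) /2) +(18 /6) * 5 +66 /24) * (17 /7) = 10183 /42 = 242.45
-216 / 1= -216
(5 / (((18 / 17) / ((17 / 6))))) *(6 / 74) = 1445 / 1332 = 1.08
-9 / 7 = -1.29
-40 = -40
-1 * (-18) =18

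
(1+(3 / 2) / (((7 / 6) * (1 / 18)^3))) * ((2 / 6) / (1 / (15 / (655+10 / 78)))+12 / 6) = 107709241 / 7154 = 15055.81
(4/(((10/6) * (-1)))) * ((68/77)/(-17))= 48/385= 0.12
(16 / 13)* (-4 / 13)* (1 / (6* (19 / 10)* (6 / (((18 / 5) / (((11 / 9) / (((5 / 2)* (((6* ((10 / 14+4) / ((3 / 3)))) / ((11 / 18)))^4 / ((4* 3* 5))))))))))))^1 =-264479053824 / 84805721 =-3118.65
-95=-95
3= 3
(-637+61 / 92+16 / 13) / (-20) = 759587 / 23920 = 31.76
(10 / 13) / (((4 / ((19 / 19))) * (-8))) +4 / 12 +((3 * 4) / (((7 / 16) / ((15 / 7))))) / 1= 1806577 / 30576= 59.08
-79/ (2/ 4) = -158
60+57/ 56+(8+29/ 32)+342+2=92719/ 224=413.92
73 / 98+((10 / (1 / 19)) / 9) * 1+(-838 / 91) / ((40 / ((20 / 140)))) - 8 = 1584959 / 114660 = 13.82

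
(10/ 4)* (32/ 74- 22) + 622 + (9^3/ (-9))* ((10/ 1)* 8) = -218741/ 37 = -5911.92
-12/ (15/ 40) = -32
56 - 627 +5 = -566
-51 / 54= -17 / 18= -0.94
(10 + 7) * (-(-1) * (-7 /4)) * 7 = -833 /4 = -208.25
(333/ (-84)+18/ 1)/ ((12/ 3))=393/ 112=3.51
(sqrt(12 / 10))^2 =6 / 5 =1.20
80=80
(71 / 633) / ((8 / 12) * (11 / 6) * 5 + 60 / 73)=15549 / 961105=0.02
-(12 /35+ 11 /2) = -5.84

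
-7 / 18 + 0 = -7 / 18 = -0.39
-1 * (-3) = 3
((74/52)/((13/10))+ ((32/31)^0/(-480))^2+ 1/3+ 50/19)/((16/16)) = 3003344011/739814400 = 4.06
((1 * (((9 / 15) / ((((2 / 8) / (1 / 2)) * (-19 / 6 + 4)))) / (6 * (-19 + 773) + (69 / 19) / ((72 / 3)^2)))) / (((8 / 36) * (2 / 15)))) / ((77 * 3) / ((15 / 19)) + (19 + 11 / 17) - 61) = 198288 / 4637504575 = 0.00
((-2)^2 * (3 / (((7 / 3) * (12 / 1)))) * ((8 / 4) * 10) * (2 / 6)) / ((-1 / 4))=-80 / 7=-11.43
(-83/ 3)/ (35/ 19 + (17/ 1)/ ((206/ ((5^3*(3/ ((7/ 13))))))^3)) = -0.04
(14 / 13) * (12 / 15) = 56 / 65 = 0.86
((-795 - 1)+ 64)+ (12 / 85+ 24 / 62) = -1927428 / 2635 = -731.47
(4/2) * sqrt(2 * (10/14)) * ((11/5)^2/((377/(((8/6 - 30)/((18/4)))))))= -41624 * sqrt(70)/1781325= -0.20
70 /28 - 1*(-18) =41 /2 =20.50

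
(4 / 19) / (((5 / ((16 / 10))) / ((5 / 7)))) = 32 / 665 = 0.05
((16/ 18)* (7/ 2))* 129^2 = 51772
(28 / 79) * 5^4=17500 / 79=221.52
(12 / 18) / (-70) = -1 / 105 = -0.01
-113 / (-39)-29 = -1018 / 39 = -26.10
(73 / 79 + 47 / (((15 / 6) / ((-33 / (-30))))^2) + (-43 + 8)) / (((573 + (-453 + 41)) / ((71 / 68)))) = -87559117 / 540557500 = -0.16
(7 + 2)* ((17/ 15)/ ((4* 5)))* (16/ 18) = 34/ 75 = 0.45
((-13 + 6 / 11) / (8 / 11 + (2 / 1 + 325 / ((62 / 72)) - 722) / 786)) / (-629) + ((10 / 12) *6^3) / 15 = 12.07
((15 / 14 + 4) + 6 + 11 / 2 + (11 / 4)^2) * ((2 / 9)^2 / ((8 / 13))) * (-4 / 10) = -11713 / 15120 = -0.77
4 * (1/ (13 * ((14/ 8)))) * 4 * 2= 1.41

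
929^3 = 801765089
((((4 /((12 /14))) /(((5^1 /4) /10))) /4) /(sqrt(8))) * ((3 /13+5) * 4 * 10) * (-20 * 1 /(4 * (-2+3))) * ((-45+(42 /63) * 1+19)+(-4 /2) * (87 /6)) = 15517600 * sqrt(2) /117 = 187565.82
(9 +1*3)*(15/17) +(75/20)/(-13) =9105/884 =10.30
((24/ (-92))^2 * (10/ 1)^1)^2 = 129600/ 279841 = 0.46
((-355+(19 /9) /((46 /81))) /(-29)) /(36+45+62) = 113 /1334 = 0.08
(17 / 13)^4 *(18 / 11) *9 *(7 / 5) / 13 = 94712814 / 20421115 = 4.64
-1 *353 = -353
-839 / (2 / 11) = -9229 / 2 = -4614.50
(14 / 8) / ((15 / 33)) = 77 / 20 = 3.85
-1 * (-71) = 71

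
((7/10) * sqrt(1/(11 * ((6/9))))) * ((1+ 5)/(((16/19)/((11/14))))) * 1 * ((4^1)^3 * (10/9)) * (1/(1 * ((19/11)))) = 22 * sqrt(66)/3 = 59.58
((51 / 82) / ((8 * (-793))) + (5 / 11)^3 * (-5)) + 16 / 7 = 8801964401 / 4846777936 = 1.82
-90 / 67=-1.34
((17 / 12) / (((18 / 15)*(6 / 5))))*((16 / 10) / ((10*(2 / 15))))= 85 / 72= 1.18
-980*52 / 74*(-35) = 891800 / 37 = 24102.70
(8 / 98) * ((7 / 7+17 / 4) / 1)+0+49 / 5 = 358 / 35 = 10.23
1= 1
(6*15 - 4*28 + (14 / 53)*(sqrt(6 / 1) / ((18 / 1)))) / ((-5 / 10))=44 - 14*sqrt(6) / 477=43.93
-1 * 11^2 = -121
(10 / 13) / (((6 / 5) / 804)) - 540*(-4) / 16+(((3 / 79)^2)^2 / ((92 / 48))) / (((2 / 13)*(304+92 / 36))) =20897845477832941 / 32131518770221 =650.38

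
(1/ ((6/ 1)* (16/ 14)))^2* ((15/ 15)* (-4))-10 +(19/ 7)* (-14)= -27697/ 576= -48.09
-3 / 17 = -0.18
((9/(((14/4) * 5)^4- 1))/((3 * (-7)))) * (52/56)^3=-4394/1200987403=-0.00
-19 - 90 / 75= -101 / 5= -20.20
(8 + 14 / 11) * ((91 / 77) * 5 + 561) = 636072 / 121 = 5256.79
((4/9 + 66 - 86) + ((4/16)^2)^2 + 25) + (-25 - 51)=-162551/2304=-70.55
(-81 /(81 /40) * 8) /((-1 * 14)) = 160 /7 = 22.86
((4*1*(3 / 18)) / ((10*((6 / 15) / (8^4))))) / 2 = 1024 / 3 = 341.33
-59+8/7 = -57.86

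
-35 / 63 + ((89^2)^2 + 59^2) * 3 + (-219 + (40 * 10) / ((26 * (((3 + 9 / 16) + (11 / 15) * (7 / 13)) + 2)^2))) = 585283091097810742 / 3109289121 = 188236946.88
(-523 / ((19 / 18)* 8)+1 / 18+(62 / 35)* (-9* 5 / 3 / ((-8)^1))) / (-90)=70093 / 107730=0.65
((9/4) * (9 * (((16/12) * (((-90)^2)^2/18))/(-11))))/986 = -9073.85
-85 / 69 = -1.23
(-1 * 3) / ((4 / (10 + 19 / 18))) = -199 / 24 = -8.29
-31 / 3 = -10.33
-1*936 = -936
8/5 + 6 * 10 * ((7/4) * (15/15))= 533/5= 106.60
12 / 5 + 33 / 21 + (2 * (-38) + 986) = 31989 / 35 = 913.97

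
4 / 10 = 2 / 5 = 0.40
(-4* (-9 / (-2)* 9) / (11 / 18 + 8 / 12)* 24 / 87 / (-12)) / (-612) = -54 / 11339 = -0.00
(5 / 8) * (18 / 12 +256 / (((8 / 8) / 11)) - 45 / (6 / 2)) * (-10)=-140125 / 8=-17515.62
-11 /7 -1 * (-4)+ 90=647 /7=92.43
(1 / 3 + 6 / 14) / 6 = 8 / 63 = 0.13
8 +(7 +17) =32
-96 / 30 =-16 / 5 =-3.20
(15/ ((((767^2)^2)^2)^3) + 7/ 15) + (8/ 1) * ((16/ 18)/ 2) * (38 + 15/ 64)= 21095070960480192984517023134771125608905697533620962857680463670064663867/ 154643348248205373349069974922978032483628962940937253171885780753100890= 136.41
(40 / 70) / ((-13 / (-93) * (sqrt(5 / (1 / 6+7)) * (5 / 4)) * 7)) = 0.56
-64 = -64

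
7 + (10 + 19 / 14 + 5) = 327 / 14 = 23.36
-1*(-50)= 50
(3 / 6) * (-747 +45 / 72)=-5971 / 16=-373.19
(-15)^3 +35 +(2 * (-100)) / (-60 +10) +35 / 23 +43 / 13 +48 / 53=-52774708 / 15847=-3330.26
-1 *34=-34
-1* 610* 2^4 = -9760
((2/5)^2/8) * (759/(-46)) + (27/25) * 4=399/100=3.99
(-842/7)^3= -596947688/343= -1740372.27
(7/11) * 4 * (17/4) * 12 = 1428/11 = 129.82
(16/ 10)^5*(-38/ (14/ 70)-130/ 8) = -270336/ 125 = -2162.69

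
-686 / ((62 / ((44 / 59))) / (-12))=99.02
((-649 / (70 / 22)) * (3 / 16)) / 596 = -0.06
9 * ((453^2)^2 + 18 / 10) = 1894983015726 / 5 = 378996603145.20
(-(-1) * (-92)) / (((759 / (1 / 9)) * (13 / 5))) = -20 / 3861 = -0.01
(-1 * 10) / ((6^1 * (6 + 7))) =-5 / 39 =-0.13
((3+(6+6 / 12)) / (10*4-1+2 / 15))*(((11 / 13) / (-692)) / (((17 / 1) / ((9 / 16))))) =-28215 / 2872674688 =-0.00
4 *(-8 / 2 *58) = -928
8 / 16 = 1 / 2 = 0.50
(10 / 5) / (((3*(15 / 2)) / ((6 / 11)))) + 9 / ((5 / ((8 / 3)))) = 160 / 33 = 4.85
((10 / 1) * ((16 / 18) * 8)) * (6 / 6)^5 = 640 / 9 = 71.11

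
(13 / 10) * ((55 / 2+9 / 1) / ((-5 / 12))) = -2847 / 25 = -113.88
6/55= 0.11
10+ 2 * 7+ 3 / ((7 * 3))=169 / 7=24.14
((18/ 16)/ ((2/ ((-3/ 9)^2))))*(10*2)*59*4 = 295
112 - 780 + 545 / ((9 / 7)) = -2197 / 9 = -244.11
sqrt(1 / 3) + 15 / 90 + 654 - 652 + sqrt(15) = 6.62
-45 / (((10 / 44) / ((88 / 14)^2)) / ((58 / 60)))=-1852752 / 245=-7562.25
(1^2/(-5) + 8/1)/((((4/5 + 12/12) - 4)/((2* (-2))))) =156/11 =14.18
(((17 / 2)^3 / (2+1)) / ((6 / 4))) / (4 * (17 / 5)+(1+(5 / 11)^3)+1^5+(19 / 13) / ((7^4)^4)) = 14125597153169226920195 / 1624403180781036381744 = 8.70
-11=-11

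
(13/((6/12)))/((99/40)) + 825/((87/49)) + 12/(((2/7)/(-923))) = -38290.84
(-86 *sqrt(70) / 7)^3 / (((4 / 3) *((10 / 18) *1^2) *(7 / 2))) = -17173512 *sqrt(70) / 343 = -418903.53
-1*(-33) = 33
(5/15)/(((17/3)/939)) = 55.24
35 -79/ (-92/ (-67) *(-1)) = 8513/ 92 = 92.53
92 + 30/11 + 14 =1196/11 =108.73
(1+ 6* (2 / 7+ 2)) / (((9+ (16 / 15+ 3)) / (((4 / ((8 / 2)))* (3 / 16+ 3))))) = 78795 / 21952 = 3.59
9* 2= 18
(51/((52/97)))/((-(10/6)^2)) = -44523/1300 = -34.25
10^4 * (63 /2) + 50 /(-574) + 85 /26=2350553745 /7462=315003.18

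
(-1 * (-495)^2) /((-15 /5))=81675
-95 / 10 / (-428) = 19 / 856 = 0.02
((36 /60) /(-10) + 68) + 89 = 7847 /50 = 156.94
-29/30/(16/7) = -203/480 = -0.42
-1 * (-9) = 9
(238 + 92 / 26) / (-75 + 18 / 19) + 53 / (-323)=-20239603 / 5907993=-3.43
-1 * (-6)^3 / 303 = 72 / 101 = 0.71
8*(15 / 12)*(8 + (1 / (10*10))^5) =80000000001 / 1000000000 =80.00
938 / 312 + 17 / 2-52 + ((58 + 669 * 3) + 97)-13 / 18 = 992527 / 468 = 2120.78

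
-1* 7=-7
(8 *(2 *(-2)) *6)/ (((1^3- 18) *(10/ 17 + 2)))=48/ 11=4.36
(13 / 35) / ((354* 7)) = 13 / 86730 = 0.00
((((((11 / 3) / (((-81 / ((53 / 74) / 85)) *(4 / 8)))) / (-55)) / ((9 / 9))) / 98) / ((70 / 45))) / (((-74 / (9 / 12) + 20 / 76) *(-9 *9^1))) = 1007 / 88218106886700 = 0.00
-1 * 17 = -17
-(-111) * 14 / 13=1554 / 13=119.54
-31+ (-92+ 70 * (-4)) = -403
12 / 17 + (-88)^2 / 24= 16492 / 51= 323.37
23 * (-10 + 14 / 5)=-828 / 5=-165.60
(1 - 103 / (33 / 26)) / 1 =-2645 / 33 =-80.15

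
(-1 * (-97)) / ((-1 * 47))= -97 / 47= -2.06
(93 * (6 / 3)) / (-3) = -62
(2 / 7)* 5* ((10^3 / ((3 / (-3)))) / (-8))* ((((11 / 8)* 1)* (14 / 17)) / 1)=6875 / 34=202.21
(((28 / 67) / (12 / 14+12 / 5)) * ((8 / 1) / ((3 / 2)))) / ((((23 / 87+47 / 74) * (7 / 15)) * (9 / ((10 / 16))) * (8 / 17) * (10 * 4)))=3192175 / 530779896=0.01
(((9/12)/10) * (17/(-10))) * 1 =-51/400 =-0.13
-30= -30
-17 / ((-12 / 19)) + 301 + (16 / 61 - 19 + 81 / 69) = 310.35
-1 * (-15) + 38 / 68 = 529 / 34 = 15.56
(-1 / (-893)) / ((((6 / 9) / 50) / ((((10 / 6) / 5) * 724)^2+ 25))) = 13110025 / 2679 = 4893.63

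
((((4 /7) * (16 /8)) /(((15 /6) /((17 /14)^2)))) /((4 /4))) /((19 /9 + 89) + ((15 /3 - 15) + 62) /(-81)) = 0.01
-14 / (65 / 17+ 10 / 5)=-238 / 99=-2.40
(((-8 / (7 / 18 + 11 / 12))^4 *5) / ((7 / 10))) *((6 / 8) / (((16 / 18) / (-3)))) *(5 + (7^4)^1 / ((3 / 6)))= -4185517075660800 / 34157767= -122534856.44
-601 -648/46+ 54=-12905/23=-561.09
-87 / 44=-1.98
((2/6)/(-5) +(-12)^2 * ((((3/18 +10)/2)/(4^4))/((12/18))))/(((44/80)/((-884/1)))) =-162877/24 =-6786.54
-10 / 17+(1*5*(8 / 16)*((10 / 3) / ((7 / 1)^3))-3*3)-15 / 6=-422069 / 34986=-12.06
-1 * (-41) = 41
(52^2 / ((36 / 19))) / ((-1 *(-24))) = 3211 / 54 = 59.46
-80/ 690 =-8/ 69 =-0.12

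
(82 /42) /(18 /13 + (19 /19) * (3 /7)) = 533 /495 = 1.08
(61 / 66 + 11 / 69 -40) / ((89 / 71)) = -4194325 / 135102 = -31.05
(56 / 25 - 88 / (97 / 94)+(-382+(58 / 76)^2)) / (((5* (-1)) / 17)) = 27648551239 / 17508500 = 1579.15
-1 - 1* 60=-61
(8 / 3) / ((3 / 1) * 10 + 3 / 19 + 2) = 152 / 1833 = 0.08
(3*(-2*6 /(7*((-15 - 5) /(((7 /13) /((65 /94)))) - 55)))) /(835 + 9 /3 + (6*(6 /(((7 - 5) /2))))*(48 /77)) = 65142 /879356215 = 0.00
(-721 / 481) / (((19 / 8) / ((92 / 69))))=-23072 / 27417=-0.84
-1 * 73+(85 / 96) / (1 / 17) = -5563 / 96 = -57.95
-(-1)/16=1/16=0.06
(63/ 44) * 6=189/ 22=8.59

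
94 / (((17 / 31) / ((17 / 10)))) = 1457 / 5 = 291.40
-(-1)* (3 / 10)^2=9 / 100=0.09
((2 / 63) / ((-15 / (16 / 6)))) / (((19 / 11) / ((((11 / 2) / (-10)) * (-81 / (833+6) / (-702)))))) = 242 / 979175925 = 0.00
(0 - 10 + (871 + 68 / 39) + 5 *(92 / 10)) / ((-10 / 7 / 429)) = -2728957 / 10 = -272895.70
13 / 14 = 0.93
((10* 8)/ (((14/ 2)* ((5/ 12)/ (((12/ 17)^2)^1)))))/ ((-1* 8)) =-3456/ 2023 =-1.71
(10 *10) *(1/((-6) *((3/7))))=-350/9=-38.89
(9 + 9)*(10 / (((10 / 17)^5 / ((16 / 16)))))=12778713 / 5000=2555.74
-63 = -63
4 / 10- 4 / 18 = 0.18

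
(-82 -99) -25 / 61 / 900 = -397477 / 2196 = -181.00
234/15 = 78/5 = 15.60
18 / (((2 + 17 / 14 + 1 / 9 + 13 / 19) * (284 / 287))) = 4.54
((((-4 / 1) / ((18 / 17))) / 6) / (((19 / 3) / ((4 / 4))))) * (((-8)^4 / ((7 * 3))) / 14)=-34816 / 25137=-1.39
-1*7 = -7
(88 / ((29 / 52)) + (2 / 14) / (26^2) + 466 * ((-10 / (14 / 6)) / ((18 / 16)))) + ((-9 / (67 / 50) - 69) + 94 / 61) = -1691.62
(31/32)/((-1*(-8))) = 31/256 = 0.12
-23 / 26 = -0.88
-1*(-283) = 283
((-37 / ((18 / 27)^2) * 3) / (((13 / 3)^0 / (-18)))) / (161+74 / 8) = 5994 / 227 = 26.41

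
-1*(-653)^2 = -426409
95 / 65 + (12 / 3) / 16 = 89 / 52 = 1.71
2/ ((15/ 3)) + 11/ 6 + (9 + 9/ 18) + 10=326/ 15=21.73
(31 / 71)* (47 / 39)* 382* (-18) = -3339444 / 923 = -3618.03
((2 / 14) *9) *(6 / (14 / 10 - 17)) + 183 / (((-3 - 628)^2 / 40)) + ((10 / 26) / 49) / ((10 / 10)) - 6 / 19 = -3778345672 / 4818942583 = -0.78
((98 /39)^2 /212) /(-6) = -2401 /483678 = -0.00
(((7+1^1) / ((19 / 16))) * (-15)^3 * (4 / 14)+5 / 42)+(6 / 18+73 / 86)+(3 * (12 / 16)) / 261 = -12926289143 / 1990212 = -6494.93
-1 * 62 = -62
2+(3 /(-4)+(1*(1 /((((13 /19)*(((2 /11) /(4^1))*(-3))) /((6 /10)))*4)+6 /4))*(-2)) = 1.47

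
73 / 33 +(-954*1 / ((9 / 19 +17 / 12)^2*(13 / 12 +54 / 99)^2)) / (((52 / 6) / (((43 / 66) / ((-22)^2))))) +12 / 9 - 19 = -40160730034 / 2596009975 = -15.47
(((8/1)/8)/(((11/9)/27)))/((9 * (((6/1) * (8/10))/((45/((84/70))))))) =3375/176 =19.18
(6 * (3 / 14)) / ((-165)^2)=1 / 21175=0.00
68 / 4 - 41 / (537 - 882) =5906 / 345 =17.12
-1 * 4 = -4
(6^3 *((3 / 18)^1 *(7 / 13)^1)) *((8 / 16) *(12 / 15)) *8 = 4032 / 65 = 62.03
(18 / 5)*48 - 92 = 404 / 5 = 80.80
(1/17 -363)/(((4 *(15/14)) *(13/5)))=-21595/663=-32.57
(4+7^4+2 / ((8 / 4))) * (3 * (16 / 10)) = 57744 / 5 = 11548.80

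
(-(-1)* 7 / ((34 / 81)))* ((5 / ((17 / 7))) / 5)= 3969 / 578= 6.87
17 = 17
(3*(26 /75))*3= 78 /25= 3.12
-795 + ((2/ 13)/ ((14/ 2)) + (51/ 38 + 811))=60045/ 3458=17.36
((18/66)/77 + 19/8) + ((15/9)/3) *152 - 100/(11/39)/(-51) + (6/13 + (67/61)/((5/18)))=403624452089/4110626520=98.19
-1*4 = -4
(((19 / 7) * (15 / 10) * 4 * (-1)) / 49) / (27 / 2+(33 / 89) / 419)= -2834116 / 115124863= -0.02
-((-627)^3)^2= -60758248384885689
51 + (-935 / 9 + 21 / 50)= -23611 / 450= -52.47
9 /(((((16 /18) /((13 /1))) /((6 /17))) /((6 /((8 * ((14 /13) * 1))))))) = 123201 /3808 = 32.35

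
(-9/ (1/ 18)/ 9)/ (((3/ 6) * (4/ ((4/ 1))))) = -36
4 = 4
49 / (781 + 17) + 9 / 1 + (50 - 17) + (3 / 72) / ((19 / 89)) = 42.26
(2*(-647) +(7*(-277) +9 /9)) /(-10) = 1616 /5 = 323.20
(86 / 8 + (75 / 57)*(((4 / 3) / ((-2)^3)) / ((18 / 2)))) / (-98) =-22009 / 201096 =-0.11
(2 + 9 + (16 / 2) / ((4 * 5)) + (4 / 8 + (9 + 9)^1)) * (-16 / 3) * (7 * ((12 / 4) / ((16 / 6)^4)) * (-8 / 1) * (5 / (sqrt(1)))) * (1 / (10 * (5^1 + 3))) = 169533 / 5120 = 33.11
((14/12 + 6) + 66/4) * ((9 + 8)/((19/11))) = 13277/57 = 232.93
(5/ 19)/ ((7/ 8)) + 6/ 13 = 1318/ 1729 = 0.76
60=60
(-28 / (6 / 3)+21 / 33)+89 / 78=-10487 / 858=-12.22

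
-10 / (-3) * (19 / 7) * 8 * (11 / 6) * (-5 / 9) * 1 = -41800 / 567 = -73.72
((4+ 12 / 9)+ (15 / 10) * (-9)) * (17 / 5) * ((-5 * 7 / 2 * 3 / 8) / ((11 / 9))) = 52479 / 352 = 149.09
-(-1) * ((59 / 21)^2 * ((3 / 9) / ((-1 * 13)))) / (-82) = 0.00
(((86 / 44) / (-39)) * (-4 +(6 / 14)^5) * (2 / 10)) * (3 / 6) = 576071 / 28840812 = 0.02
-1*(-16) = 16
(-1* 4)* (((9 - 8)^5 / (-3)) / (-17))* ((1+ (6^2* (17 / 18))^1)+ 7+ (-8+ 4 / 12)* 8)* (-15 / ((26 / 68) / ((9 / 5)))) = -1392 / 13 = -107.08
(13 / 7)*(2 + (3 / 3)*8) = 130 / 7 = 18.57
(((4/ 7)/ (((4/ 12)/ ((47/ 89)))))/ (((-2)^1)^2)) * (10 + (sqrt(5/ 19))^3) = 705 * sqrt(95)/ 224903 + 1410/ 623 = 2.29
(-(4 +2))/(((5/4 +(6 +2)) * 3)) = -0.22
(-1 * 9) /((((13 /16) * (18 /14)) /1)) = -112 /13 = -8.62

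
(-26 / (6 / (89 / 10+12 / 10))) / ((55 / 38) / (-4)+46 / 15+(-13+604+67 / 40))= -49894 / 678733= -0.07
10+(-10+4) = 4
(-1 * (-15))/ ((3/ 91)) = 455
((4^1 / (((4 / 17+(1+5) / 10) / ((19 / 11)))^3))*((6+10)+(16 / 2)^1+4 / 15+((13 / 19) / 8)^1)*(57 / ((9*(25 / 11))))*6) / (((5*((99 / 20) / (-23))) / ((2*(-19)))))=6541116959728936 / 12862247607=508551.63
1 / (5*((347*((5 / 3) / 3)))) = 9 / 8675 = 0.00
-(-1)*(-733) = -733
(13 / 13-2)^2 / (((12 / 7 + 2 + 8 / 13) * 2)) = 91 / 788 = 0.12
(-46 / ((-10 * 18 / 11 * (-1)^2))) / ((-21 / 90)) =-253 / 21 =-12.05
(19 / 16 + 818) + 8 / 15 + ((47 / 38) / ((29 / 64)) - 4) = 108231883 / 132240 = 818.45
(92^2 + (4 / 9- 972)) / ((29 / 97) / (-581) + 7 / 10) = 38002652240 / 3547881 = 10711.37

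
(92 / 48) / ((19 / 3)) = 23 / 76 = 0.30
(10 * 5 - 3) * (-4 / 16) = -47 / 4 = -11.75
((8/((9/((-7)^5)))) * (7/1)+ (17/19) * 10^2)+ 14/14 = -17867177/171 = -104486.42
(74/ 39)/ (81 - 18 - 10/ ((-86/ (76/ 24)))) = 6364/ 212537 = 0.03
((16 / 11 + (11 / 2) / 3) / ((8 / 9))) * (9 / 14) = 837 / 352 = 2.38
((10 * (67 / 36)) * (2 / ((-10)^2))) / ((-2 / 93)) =-2077 / 120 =-17.31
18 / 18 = 1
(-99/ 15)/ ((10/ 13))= -429/ 50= -8.58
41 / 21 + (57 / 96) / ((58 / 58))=1711 / 672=2.55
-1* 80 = -80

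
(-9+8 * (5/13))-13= -246/13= -18.92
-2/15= -0.13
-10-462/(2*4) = -271/4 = -67.75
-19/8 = -2.38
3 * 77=231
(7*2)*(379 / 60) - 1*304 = -6467 / 30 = -215.57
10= 10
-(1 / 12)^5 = -1 / 248832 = -0.00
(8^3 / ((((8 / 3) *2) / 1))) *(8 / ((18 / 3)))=128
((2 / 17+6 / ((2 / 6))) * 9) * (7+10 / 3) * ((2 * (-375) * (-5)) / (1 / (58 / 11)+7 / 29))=249202800 / 17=14658988.24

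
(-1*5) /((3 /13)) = -65 /3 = -21.67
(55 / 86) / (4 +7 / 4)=110 / 989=0.11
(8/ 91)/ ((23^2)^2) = 8/ 25465531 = 0.00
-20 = -20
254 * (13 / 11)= 3302 / 11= 300.18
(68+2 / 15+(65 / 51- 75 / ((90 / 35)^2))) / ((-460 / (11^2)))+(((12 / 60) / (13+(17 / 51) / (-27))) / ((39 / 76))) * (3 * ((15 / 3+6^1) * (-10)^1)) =-25.18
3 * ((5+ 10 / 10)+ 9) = 45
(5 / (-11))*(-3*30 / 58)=225 / 319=0.71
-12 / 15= -4 / 5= -0.80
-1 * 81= -81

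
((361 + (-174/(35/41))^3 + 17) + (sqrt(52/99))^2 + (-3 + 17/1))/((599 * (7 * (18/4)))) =-71886009211592/160179413625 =-448.78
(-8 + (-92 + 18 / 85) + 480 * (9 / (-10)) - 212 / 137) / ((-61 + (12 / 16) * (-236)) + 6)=3105347 / 1350820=2.30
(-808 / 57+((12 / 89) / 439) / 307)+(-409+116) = -210016899989 / 683703429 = -307.18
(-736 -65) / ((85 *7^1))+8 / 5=151 / 595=0.25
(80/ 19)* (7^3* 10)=274400/ 19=14442.11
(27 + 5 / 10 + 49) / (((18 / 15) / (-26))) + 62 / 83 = -275021 / 166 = -1656.75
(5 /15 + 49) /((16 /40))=370 /3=123.33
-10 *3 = -30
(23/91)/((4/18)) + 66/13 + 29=493/14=35.21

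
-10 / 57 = -0.18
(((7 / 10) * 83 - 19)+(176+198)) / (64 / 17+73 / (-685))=9621099 / 85198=112.93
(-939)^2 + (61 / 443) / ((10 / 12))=1953012381 / 2215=881721.17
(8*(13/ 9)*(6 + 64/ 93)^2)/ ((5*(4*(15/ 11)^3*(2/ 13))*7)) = 87025300076/ 9194968125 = 9.46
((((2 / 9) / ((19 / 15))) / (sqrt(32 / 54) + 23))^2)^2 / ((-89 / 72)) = -1330833324240000 / 480546098292426857535449 + 102293902080000 * sqrt(3) / 480546098292426857535449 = -0.00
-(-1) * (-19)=-19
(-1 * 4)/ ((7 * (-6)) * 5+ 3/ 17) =68/ 3567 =0.02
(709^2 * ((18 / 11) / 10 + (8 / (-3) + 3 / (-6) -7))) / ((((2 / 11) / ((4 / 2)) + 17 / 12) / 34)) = -112835798708 / 995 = -113402812.77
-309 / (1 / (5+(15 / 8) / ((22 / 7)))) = -304365 / 176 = -1729.35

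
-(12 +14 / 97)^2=-1387684 / 9409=-147.48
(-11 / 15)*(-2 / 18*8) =88 / 135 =0.65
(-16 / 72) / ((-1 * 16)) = 1 / 72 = 0.01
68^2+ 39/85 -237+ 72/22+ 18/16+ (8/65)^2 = 27759264259/6320600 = 4391.87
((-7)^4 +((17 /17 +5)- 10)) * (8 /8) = 2397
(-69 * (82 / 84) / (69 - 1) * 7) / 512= -0.01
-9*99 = -891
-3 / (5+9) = -3 / 14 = -0.21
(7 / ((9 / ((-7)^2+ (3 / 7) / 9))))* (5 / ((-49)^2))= 5150 / 64827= 0.08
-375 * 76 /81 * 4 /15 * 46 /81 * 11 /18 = -1922800 /59049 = -32.56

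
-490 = -490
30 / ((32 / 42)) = 315 / 8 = 39.38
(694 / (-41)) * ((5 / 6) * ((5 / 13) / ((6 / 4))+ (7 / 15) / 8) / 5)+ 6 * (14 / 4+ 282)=328520063 / 191880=1712.11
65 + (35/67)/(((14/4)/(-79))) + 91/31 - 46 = 21070/2077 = 10.14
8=8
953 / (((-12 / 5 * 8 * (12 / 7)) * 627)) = -33355 / 722304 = -0.05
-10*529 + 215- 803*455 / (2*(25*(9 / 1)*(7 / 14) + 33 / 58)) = -43877435 / 6558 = -6690.67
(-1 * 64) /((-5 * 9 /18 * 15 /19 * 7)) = 2432 /525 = 4.63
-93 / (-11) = 8.45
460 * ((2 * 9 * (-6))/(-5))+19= 9955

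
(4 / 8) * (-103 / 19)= -103 / 38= -2.71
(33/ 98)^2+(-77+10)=-642379/ 9604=-66.89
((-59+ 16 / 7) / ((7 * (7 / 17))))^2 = 45549001 / 117649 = 387.16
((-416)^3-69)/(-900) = 79990.41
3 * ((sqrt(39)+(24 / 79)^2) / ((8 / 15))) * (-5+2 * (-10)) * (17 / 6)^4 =-10440125 * sqrt(39) / 1152-10440125 / 12482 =-57432.39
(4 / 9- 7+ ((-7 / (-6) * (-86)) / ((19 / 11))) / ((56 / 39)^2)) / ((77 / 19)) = -2660507 / 310464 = -8.57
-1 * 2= -2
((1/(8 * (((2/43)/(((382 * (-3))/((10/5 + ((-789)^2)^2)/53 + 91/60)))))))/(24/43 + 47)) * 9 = -1516111587/19020089972287654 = -0.00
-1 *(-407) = 407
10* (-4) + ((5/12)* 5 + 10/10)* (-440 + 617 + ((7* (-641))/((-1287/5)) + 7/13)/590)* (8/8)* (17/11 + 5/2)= 3683402363/1698840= 2168.19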